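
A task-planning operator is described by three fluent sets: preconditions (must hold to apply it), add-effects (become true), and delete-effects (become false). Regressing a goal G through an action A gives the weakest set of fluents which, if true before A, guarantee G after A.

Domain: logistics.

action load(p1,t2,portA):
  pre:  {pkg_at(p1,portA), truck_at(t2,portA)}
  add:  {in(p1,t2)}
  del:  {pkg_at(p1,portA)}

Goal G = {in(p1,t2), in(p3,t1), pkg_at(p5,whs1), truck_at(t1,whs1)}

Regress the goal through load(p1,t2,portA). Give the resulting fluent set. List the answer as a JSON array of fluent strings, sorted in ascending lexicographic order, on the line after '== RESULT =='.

Compute (G \ add) ∪ pre:
  G ∩ del = {}  (empty — regression defined)
  G \ add = {in(p1,t2), in(p3,t1), pkg_at(p5,whs1), truck_at(t1,whs1)} \ {in(p1,t2)} = {in(p3,t1), pkg_at(p5,whs1), truck_at(t1,whs1)}
  ∪ pre   = {in(p3,t1), pkg_at(p5,whs1), truck_at(t1,whs1)} ∪ {pkg_at(p1,portA), truck_at(t2,portA)}
          = {in(p3,t1), pkg_at(p1,portA), pkg_at(p5,whs1), truck_at(t1,whs1), truck_at(t2,portA)}

== RESULT ==
["in(p3,t1)", "pkg_at(p1,portA)", "pkg_at(p5,whs1)", "truck_at(t1,whs1)", "truck_at(t2,portA)"]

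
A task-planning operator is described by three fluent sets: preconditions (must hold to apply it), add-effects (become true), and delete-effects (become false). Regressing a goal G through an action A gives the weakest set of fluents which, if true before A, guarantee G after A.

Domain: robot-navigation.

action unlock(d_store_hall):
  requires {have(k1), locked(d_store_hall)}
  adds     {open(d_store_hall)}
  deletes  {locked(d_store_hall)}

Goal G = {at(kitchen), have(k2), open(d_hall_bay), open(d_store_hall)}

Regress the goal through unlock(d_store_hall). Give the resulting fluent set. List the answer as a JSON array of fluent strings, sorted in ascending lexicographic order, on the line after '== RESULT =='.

Compute (G \ add) ∪ pre:
  G ∩ del = {}  (empty — regression defined)
  G \ add = {at(kitchen), have(k2), open(d_hall_bay), open(d_store_hall)} \ {open(d_store_hall)} = {at(kitchen), have(k2), open(d_hall_bay)}
  ∪ pre   = {at(kitchen), have(k2), open(d_hall_bay)} ∪ {have(k1), locked(d_store_hall)}
          = {at(kitchen), have(k1), have(k2), locked(d_store_hall), open(d_hall_bay)}

== RESULT ==
["at(kitchen)", "have(k1)", "have(k2)", "locked(d_store_hall)", "open(d_hall_bay)"]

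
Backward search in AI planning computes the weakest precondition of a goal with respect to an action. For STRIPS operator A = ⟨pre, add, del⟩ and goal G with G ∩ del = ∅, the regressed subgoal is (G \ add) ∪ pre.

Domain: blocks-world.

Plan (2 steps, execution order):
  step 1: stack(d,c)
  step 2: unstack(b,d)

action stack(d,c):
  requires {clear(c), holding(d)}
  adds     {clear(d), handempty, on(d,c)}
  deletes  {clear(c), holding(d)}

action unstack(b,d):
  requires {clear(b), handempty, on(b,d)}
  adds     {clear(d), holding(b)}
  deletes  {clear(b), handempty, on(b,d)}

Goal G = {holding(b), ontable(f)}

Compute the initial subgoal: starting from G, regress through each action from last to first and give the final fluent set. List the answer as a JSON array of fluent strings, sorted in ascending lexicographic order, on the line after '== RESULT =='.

Work backward from the goal:
  through step 2 (unstack(b,d)): drop {holding(b)}, keep {ontable(f)}, require {clear(b), handempty, on(b,d)}
    → {clear(b), handempty, on(b,d), ontable(f)}
  through step 1 (stack(d,c)): drop {handempty}, keep {clear(b), on(b,d), ontable(f)}, require {clear(c), holding(d)}
    → {clear(b), clear(c), holding(d), on(b,d), ontable(f)}

== RESULT ==
["clear(b)", "clear(c)", "holding(d)", "on(b,d)", "ontable(f)"]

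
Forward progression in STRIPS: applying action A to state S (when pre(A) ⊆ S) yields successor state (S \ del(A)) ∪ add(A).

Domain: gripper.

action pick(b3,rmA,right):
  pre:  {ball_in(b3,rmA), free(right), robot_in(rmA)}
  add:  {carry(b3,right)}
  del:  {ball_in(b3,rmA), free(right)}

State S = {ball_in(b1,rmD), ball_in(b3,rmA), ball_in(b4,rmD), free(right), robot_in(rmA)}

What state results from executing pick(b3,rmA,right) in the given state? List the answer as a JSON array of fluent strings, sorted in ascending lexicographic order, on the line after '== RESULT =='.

Progress:
  pre ⊆ S: {ball_in(b3,rmA), free(right), robot_in(rmA)} ⊆ S  — applicable
  S \ del = {ball_in(b1,rmD), ball_in(b4,rmD), robot_in(rmA)}
  ∪ add   = {ball_in(b1,rmD), ball_in(b4,rmD), carry(b3,right), robot_in(rmA)}

== RESULT ==
["ball_in(b1,rmD)", "ball_in(b4,rmD)", "carry(b3,right)", "robot_in(rmA)"]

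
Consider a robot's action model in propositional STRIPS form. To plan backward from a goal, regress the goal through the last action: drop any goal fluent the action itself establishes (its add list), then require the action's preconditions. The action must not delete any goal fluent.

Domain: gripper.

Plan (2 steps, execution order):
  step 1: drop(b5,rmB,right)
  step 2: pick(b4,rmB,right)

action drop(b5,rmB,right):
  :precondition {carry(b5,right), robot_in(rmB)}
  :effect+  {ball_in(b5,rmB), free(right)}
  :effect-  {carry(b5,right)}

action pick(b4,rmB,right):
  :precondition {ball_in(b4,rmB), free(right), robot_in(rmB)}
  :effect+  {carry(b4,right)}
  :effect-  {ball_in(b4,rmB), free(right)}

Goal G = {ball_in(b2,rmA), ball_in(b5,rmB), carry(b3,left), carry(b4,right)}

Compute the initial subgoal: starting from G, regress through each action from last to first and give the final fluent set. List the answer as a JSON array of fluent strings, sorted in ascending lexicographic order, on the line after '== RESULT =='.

Work backward from the goal:
  through step 2 (pick(b4,rmB,right)): drop {carry(b4,right)}, keep {ball_in(b2,rmA), ball_in(b5,rmB), carry(b3,left)}, require {ball_in(b4,rmB), free(right), robot_in(rmB)}
    → {ball_in(b2,rmA), ball_in(b4,rmB), ball_in(b5,rmB), carry(b3,left), free(right), robot_in(rmB)}
  through step 1 (drop(b5,rmB,right)): drop {ball_in(b5,rmB), free(right)}, keep {ball_in(b2,rmA), ball_in(b4,rmB), carry(b3,left), robot_in(rmB)}, require {carry(b5,right), robot_in(rmB)}
    → {ball_in(b2,rmA), ball_in(b4,rmB), carry(b3,left), carry(b5,right), robot_in(rmB)}

== RESULT ==
["ball_in(b2,rmA)", "ball_in(b4,rmB)", "carry(b3,left)", "carry(b5,right)", "robot_in(rmB)"]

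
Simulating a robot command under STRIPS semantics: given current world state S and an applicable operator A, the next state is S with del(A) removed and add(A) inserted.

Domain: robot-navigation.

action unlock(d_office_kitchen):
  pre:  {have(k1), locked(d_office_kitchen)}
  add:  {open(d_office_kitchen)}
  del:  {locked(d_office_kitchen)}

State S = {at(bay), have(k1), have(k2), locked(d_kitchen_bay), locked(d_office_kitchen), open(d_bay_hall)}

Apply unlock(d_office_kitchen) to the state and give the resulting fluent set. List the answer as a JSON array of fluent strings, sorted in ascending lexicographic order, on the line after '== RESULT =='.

Progress:
  pre ⊆ S: {have(k1), locked(d_office_kitchen)} ⊆ S  — applicable
  S \ del = {at(bay), have(k1), have(k2), locked(d_kitchen_bay), open(d_bay_hall)}
  ∪ add   = {at(bay), have(k1), have(k2), locked(d_kitchen_bay), open(d_bay_hall), open(d_office_kitchen)}

== RESULT ==
["at(bay)", "have(k1)", "have(k2)", "locked(d_kitchen_bay)", "open(d_bay_hall)", "open(d_office_kitchen)"]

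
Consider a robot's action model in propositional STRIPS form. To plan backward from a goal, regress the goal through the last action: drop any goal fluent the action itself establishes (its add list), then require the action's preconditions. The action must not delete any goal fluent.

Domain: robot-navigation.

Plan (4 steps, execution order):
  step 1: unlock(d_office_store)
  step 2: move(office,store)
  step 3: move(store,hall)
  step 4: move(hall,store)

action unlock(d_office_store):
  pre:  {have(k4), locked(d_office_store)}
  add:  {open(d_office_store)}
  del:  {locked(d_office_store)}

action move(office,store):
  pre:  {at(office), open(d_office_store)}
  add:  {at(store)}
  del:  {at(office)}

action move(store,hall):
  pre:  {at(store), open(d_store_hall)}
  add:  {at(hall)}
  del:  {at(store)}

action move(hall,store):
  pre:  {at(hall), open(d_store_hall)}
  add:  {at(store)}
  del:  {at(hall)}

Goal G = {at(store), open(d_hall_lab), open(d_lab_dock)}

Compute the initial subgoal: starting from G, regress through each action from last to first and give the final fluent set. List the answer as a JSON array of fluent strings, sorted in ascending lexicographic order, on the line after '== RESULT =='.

Regress step by step:
  through step 4 (move(hall,store)): drop {at(store)}, keep {open(d_hall_lab), open(d_lab_dock)}, require {at(hall), open(d_store_hall)}
    → {at(hall), open(d_hall_lab), open(d_lab_dock), open(d_store_hall)}
  through step 3 (move(store,hall)): drop {at(hall)}, keep {open(d_hall_lab), open(d_lab_dock), open(d_store_hall)}, require {at(store), open(d_store_hall)}
    → {at(store), open(d_hall_lab), open(d_lab_dock), open(d_store_hall)}
  through step 2 (move(office,store)): drop {at(store)}, keep {open(d_hall_lab), open(d_lab_dock), open(d_store_hall)}, require {at(office), open(d_office_store)}
    → {at(office), open(d_hall_lab), open(d_lab_dock), open(d_office_store), open(d_store_hall)}
  through step 1 (unlock(d_office_store)): drop {open(d_office_store)}, keep {at(office), open(d_hall_lab), open(d_lab_dock), open(d_store_hall)}, require {have(k4), locked(d_office_store)}
    → {at(office), have(k4), locked(d_office_store), open(d_hall_lab), open(d_lab_dock), open(d_store_hall)}

== RESULT ==
["at(office)", "have(k4)", "locked(d_office_store)", "open(d_hall_lab)", "open(d_lab_dock)", "open(d_store_hall)"]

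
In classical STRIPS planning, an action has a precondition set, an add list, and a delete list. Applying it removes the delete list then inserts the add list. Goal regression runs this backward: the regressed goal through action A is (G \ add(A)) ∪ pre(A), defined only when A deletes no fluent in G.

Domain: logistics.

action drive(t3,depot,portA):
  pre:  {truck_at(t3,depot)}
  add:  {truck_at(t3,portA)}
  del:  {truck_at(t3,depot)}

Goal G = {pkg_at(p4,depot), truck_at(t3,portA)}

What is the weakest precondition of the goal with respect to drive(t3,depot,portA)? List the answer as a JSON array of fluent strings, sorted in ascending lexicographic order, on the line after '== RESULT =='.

Compute (G \ add) ∪ pre:
  G ∩ del = {}  (empty — regression defined)
  G \ add = {pkg_at(p4,depot), truck_at(t3,portA)} \ {truck_at(t3,portA)} = {pkg_at(p4,depot)}
  ∪ pre   = {pkg_at(p4,depot)} ∪ {truck_at(t3,depot)}
          = {pkg_at(p4,depot), truck_at(t3,depot)}

== RESULT ==
["pkg_at(p4,depot)", "truck_at(t3,depot)"]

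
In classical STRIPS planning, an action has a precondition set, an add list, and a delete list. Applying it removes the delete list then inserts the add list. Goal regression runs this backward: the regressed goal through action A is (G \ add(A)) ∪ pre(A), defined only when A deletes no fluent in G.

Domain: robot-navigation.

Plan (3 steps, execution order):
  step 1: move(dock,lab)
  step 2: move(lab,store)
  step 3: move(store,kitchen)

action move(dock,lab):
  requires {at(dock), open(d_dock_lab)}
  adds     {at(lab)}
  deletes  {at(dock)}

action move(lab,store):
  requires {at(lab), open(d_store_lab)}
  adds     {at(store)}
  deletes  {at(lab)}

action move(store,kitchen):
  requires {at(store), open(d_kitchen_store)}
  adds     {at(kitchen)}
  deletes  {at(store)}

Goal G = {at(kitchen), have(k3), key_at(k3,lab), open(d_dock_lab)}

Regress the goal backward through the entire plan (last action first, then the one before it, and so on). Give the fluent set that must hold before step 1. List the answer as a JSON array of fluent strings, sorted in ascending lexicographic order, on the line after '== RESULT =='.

Regress step by step:
  through step 3 (move(store,kitchen)): drop {at(kitchen)}, keep {have(k3), key_at(k3,lab), open(d_dock_lab)}, require {at(store), open(d_kitchen_store)}
    → {at(store), have(k3), key_at(k3,lab), open(d_dock_lab), open(d_kitchen_store)}
  through step 2 (move(lab,store)): drop {at(store)}, keep {have(k3), key_at(k3,lab), open(d_dock_lab), open(d_kitchen_store)}, require {at(lab), open(d_store_lab)}
    → {at(lab), have(k3), key_at(k3,lab), open(d_dock_lab), open(d_kitchen_store), open(d_store_lab)}
  through step 1 (move(dock,lab)): drop {at(lab)}, keep {have(k3), key_at(k3,lab), open(d_dock_lab), open(d_kitchen_store), open(d_store_lab)}, require {at(dock), open(d_dock_lab)}
    → {at(dock), have(k3), key_at(k3,lab), open(d_dock_lab), open(d_kitchen_store), open(d_store_lab)}

== RESULT ==
["at(dock)", "have(k3)", "key_at(k3,lab)", "open(d_dock_lab)", "open(d_kitchen_store)", "open(d_store_lab)"]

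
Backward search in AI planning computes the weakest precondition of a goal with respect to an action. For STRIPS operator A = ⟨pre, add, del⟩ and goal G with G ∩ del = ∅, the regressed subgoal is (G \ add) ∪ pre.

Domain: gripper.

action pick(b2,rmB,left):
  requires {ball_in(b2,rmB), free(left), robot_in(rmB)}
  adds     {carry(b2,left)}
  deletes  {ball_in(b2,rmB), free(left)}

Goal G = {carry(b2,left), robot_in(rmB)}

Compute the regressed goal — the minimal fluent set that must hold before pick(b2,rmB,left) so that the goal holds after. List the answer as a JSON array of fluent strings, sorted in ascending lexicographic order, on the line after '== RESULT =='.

Regress:
  G ∩ del = {}  (empty — regression defined)
  G \ add = {carry(b2,left), robot_in(rmB)} \ {carry(b2,left)} = {robot_in(rmB)}
  ∪ pre   = {robot_in(rmB)} ∪ {ball_in(b2,rmB), free(left), robot_in(rmB)}
          = {ball_in(b2,rmB), free(left), robot_in(rmB)}

== RESULT ==
["ball_in(b2,rmB)", "free(left)", "robot_in(rmB)"]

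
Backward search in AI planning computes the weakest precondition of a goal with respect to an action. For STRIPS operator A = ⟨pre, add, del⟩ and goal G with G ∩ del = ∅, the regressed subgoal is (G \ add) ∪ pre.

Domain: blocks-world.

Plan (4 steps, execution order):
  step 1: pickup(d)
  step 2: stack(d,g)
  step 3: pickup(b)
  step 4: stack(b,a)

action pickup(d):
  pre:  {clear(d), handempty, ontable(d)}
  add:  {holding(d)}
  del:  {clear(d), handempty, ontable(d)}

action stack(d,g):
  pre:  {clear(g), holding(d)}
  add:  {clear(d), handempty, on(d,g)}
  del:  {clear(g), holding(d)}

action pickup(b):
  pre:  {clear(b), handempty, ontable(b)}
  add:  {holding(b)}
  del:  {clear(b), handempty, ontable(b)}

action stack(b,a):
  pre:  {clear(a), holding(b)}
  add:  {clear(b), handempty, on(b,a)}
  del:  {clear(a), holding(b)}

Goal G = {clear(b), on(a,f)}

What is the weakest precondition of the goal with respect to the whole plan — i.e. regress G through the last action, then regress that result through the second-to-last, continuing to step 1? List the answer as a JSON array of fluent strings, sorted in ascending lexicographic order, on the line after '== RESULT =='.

Work backward from the goal:
  through step 4 (stack(b,a)): drop {clear(b)}, keep {on(a,f)}, require {clear(a), holding(b)}
    → {clear(a), holding(b), on(a,f)}
  through step 3 (pickup(b)): drop {holding(b)}, keep {clear(a), on(a,f)}, require {clear(b), handempty, ontable(b)}
    → {clear(a), clear(b), handempty, on(a,f), ontable(b)}
  through step 2 (stack(d,g)): drop {handempty}, keep {clear(a), clear(b), on(a,f), ontable(b)}, require {clear(g), holding(d)}
    → {clear(a), clear(b), clear(g), holding(d), on(a,f), ontable(b)}
  through step 1 (pickup(d)): drop {holding(d)}, keep {clear(a), clear(b), clear(g), on(a,f), ontable(b)}, require {clear(d), handempty, ontable(d)}
    → {clear(a), clear(b), clear(d), clear(g), handempty, on(a,f), ontable(b), ontable(d)}

== RESULT ==
["clear(a)", "clear(b)", "clear(d)", "clear(g)", "handempty", "on(a,f)", "ontable(b)", "ontable(d)"]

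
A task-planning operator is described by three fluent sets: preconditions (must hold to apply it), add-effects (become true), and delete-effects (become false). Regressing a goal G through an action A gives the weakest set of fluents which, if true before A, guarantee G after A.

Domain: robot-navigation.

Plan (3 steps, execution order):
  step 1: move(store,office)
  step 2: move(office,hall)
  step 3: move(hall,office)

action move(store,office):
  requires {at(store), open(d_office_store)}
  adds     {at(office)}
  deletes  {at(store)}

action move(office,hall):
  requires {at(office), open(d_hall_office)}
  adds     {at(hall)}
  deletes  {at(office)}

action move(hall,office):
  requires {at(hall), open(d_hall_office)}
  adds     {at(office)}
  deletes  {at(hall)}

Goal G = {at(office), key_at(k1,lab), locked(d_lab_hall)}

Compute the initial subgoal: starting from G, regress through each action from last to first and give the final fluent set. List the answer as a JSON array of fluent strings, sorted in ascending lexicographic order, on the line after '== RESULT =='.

Regress step by step:
  through step 3 (move(hall,office)): drop {at(office)}, keep {key_at(k1,lab), locked(d_lab_hall)}, require {at(hall), open(d_hall_office)}
    → {at(hall), key_at(k1,lab), locked(d_lab_hall), open(d_hall_office)}
  through step 2 (move(office,hall)): drop {at(hall)}, keep {key_at(k1,lab), locked(d_lab_hall), open(d_hall_office)}, require {at(office), open(d_hall_office)}
    → {at(office), key_at(k1,lab), locked(d_lab_hall), open(d_hall_office)}
  through step 1 (move(store,office)): drop {at(office)}, keep {key_at(k1,lab), locked(d_lab_hall), open(d_hall_office)}, require {at(store), open(d_office_store)}
    → {at(store), key_at(k1,lab), locked(d_lab_hall), open(d_hall_office), open(d_office_store)}

== RESULT ==
["at(store)", "key_at(k1,lab)", "locked(d_lab_hall)", "open(d_hall_office)", "open(d_office_store)"]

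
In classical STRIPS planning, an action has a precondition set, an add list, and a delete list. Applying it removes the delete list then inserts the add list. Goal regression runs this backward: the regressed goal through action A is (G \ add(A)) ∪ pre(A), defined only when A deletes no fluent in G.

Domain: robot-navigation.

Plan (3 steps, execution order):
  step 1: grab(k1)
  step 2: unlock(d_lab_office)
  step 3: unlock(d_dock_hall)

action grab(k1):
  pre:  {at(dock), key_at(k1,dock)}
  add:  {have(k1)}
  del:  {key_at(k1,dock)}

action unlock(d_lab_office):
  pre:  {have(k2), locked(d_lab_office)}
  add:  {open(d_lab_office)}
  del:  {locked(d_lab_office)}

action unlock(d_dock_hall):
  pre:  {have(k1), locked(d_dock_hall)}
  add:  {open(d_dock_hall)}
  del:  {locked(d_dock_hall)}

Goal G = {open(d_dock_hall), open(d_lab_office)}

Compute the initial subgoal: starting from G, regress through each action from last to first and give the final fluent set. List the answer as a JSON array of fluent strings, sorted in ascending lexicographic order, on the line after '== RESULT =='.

Regress step by step:
  through step 3 (unlock(d_dock_hall)): drop {open(d_dock_hall)}, keep {open(d_lab_office)}, require {have(k1), locked(d_dock_hall)}
    → {have(k1), locked(d_dock_hall), open(d_lab_office)}
  through step 2 (unlock(d_lab_office)): drop {open(d_lab_office)}, keep {have(k1), locked(d_dock_hall)}, require {have(k2), locked(d_lab_office)}
    → {have(k1), have(k2), locked(d_dock_hall), locked(d_lab_office)}
  through step 1 (grab(k1)): drop {have(k1)}, keep {have(k2), locked(d_dock_hall), locked(d_lab_office)}, require {at(dock), key_at(k1,dock)}
    → {at(dock), have(k2), key_at(k1,dock), locked(d_dock_hall), locked(d_lab_office)}

== RESULT ==
["at(dock)", "have(k2)", "key_at(k1,dock)", "locked(d_dock_hall)", "locked(d_lab_office)"]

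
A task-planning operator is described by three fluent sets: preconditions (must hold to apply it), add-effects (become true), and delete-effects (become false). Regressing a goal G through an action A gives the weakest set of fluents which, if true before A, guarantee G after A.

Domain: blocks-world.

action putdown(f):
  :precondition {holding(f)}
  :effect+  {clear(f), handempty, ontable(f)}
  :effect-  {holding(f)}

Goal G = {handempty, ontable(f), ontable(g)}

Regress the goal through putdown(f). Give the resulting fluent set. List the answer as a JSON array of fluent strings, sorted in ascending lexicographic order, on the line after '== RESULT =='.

Compute (G \ add) ∪ pre:
  G ∩ del = {}  (empty — regression defined)
  G \ add = {handempty, ontable(f), ontable(g)} \ {clear(f), handempty, ontable(f)} = {ontable(g)}
  ∪ pre   = {ontable(g)} ∪ {holding(f)}
          = {holding(f), ontable(g)}

== RESULT ==
["holding(f)", "ontable(g)"]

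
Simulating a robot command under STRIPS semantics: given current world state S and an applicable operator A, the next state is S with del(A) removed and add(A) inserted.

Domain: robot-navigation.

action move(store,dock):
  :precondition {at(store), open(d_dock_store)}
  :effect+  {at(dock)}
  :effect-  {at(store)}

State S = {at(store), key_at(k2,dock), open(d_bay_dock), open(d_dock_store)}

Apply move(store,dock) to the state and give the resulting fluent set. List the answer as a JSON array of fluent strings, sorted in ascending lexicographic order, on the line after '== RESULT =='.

Progress:
  pre ⊆ S: {at(store), open(d_dock_store)} ⊆ S  — applicable
  S \ del = {key_at(k2,dock), open(d_bay_dock), open(d_dock_store)}
  ∪ add   = {at(dock), key_at(k2,dock), open(d_bay_dock), open(d_dock_store)}

== RESULT ==
["at(dock)", "key_at(k2,dock)", "open(d_bay_dock)", "open(d_dock_store)"]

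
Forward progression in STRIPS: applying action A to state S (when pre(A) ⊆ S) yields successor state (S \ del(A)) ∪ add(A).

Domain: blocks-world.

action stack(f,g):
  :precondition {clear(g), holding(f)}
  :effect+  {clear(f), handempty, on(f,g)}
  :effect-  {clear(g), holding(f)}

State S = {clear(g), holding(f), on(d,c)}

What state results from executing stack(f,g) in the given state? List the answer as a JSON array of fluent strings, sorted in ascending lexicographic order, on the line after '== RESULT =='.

Compute (S \ del) ∪ add:
  pre ⊆ S: {clear(g), holding(f)} ⊆ S  — applicable
  S \ del = {on(d,c)}
  ∪ add   = {clear(f), handempty, on(d,c), on(f,g)}

== RESULT ==
["clear(f)", "handempty", "on(d,c)", "on(f,g)"]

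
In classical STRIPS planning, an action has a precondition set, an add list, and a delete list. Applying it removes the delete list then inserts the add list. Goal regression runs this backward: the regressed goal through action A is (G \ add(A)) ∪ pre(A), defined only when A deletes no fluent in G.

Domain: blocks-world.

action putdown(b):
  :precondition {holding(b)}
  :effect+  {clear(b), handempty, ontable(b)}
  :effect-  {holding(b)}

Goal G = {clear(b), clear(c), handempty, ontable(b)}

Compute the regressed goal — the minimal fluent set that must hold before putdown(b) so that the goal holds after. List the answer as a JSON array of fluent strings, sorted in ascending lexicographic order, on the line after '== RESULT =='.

Compute (G \ add) ∪ pre:
  G ∩ del = {}  (empty — regression defined)
  G \ add = {clear(b), clear(c), handempty, ontable(b)} \ {clear(b), handempty, ontable(b)} = {clear(c)}
  ∪ pre   = {clear(c)} ∪ {holding(b)}
          = {clear(c), holding(b)}

== RESULT ==
["clear(c)", "holding(b)"]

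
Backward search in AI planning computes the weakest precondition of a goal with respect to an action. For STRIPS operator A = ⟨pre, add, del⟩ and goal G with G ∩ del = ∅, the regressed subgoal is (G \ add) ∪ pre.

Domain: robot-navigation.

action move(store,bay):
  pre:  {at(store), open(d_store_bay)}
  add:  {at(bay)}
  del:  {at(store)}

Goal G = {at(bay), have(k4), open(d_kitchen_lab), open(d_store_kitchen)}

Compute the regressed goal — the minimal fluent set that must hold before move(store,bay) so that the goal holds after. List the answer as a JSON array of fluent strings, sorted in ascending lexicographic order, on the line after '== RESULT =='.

Regress:
  G ∩ del = {}  (empty — regression defined)
  G \ add = {at(bay), have(k4), open(d_kitchen_lab), open(d_store_kitchen)} \ {at(bay)} = {have(k4), open(d_kitchen_lab), open(d_store_kitchen)}
  ∪ pre   = {have(k4), open(d_kitchen_lab), open(d_store_kitchen)} ∪ {at(store), open(d_store_bay)}
          = {at(store), have(k4), open(d_kitchen_lab), open(d_store_bay), open(d_store_kitchen)}

== RESULT ==
["at(store)", "have(k4)", "open(d_kitchen_lab)", "open(d_store_bay)", "open(d_store_kitchen)"]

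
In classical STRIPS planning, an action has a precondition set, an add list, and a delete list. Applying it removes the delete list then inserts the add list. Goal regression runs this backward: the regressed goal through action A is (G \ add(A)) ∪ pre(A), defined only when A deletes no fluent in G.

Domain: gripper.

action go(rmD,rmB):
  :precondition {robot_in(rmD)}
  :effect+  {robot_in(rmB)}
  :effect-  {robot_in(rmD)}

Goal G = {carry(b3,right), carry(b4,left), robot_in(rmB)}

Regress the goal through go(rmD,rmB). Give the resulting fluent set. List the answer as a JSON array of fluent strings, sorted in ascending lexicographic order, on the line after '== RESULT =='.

Regress:
  G ∩ del = {}  (empty — regression defined)
  G \ add = {carry(b3,right), carry(b4,left), robot_in(rmB)} \ {robot_in(rmB)} = {carry(b3,right), carry(b4,left)}
  ∪ pre   = {carry(b3,right), carry(b4,left)} ∪ {robot_in(rmD)}
          = {carry(b3,right), carry(b4,left), robot_in(rmD)}

== RESULT ==
["carry(b3,right)", "carry(b4,left)", "robot_in(rmD)"]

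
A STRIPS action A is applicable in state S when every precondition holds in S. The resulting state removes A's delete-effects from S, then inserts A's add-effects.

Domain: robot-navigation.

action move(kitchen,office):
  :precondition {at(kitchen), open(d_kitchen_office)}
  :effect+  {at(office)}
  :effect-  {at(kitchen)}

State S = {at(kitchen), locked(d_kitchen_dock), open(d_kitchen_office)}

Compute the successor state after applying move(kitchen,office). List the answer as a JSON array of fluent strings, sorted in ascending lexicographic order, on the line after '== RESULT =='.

Progress:
  pre ⊆ S: {at(kitchen), open(d_kitchen_office)} ⊆ S  — applicable
  S \ del = {locked(d_kitchen_dock), open(d_kitchen_office)}
  ∪ add   = {at(office), locked(d_kitchen_dock), open(d_kitchen_office)}

== RESULT ==
["at(office)", "locked(d_kitchen_dock)", "open(d_kitchen_office)"]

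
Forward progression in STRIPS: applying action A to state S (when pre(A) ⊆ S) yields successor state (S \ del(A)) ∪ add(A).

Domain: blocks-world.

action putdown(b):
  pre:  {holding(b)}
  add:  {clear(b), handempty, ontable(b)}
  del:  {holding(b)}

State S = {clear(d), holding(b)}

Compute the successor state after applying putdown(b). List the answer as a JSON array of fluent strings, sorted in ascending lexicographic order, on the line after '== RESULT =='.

Compute (S \ del) ∪ add:
  pre ⊆ S: {holding(b)} ⊆ S  — applicable
  S \ del = {clear(d)}
  ∪ add   = {clear(b), clear(d), handempty, ontable(b)}

== RESULT ==
["clear(b)", "clear(d)", "handempty", "ontable(b)"]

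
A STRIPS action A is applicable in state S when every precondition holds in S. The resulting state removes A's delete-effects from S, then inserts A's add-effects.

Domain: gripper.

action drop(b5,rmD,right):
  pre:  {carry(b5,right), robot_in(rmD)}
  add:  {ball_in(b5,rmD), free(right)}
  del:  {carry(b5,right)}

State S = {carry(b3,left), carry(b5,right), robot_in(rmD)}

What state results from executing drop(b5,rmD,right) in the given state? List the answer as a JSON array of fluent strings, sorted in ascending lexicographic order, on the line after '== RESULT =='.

Compute (S \ del) ∪ add:
  pre ⊆ S: {carry(b5,right), robot_in(rmD)} ⊆ S  — applicable
  S \ del = {carry(b3,left), robot_in(rmD)}
  ∪ add   = {ball_in(b5,rmD), carry(b3,left), free(right), robot_in(rmD)}

== RESULT ==
["ball_in(b5,rmD)", "carry(b3,left)", "free(right)", "robot_in(rmD)"]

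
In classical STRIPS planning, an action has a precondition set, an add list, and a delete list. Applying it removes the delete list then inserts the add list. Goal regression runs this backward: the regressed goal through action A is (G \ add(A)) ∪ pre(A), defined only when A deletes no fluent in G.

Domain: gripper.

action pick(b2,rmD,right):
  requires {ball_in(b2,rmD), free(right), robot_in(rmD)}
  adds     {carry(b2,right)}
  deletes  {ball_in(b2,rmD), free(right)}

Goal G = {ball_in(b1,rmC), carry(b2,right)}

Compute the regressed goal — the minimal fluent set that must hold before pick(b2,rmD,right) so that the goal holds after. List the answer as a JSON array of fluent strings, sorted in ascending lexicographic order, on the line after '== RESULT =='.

Compute (G \ add) ∪ pre:
  G ∩ del = {}  (empty — regression defined)
  G \ add = {ball_in(b1,rmC), carry(b2,right)} \ {carry(b2,right)} = {ball_in(b1,rmC)}
  ∪ pre   = {ball_in(b1,rmC)} ∪ {ball_in(b2,rmD), free(right), robot_in(rmD)}
          = {ball_in(b1,rmC), ball_in(b2,rmD), free(right), robot_in(rmD)}

== RESULT ==
["ball_in(b1,rmC)", "ball_in(b2,rmD)", "free(right)", "robot_in(rmD)"]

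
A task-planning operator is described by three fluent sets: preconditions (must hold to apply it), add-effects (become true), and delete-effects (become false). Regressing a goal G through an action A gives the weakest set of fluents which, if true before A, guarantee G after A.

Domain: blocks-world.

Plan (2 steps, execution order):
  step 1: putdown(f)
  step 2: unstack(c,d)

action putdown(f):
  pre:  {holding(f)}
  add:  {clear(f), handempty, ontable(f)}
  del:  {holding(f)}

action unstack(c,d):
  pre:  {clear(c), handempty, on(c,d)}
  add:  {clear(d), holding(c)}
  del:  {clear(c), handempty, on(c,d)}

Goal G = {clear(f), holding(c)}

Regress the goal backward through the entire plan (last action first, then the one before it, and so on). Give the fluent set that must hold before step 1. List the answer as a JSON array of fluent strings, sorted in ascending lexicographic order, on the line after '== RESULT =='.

Regress step by step:
  through step 2 (unstack(c,d)): drop {holding(c)}, keep {clear(f)}, require {clear(c), handempty, on(c,d)}
    → {clear(c), clear(f), handempty, on(c,d)}
  through step 1 (putdown(f)): drop {clear(f), handempty}, keep {clear(c), on(c,d)}, require {holding(f)}
    → {clear(c), holding(f), on(c,d)}

== RESULT ==
["clear(c)", "holding(f)", "on(c,d)"]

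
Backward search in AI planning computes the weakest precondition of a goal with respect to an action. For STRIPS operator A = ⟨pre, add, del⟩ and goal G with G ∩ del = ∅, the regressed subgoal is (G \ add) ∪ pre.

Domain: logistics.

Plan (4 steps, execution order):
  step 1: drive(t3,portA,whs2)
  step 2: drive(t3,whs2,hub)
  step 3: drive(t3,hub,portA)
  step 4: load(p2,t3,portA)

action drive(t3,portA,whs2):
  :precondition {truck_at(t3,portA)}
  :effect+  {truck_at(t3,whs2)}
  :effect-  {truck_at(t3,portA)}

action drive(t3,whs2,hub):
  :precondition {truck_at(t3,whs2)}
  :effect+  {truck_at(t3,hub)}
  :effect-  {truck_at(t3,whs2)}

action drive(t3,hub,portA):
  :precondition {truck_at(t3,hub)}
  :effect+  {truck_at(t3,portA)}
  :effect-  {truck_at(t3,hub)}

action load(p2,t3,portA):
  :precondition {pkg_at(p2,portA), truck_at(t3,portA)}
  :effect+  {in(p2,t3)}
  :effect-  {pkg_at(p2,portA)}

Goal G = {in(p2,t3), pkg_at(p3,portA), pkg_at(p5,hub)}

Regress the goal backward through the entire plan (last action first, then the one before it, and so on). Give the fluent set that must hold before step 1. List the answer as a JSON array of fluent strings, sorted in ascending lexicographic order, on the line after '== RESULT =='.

Work backward from the goal:
  through step 4 (load(p2,t3,portA)): drop {in(p2,t3)}, keep {pkg_at(p3,portA), pkg_at(p5,hub)}, require {pkg_at(p2,portA), truck_at(t3,portA)}
    → {pkg_at(p2,portA), pkg_at(p3,portA), pkg_at(p5,hub), truck_at(t3,portA)}
  through step 3 (drive(t3,hub,portA)): drop {truck_at(t3,portA)}, keep {pkg_at(p2,portA), pkg_at(p3,portA), pkg_at(p5,hub)}, require {truck_at(t3,hub)}
    → {pkg_at(p2,portA), pkg_at(p3,portA), pkg_at(p5,hub), truck_at(t3,hub)}
  through step 2 (drive(t3,whs2,hub)): drop {truck_at(t3,hub)}, keep {pkg_at(p2,portA), pkg_at(p3,portA), pkg_at(p5,hub)}, require {truck_at(t3,whs2)}
    → {pkg_at(p2,portA), pkg_at(p3,portA), pkg_at(p5,hub), truck_at(t3,whs2)}
  through step 1 (drive(t3,portA,whs2)): drop {truck_at(t3,whs2)}, keep {pkg_at(p2,portA), pkg_at(p3,portA), pkg_at(p5,hub)}, require {truck_at(t3,portA)}
    → {pkg_at(p2,portA), pkg_at(p3,portA), pkg_at(p5,hub), truck_at(t3,portA)}

== RESULT ==
["pkg_at(p2,portA)", "pkg_at(p3,portA)", "pkg_at(p5,hub)", "truck_at(t3,portA)"]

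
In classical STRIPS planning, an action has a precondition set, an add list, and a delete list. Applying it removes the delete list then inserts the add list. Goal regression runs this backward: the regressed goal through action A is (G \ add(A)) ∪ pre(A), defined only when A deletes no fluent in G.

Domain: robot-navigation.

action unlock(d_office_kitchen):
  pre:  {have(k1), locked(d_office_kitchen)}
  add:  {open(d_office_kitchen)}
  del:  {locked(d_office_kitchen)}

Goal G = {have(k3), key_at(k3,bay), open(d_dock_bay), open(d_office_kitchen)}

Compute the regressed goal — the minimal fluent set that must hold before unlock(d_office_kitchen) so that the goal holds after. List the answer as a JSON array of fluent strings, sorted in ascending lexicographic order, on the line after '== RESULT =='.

Compute (G \ add) ∪ pre:
  G ∩ del = {}  (empty — regression defined)
  G \ add = {have(k3), key_at(k3,bay), open(d_dock_bay), open(d_office_kitchen)} \ {open(d_office_kitchen)} = {have(k3), key_at(k3,bay), open(d_dock_bay)}
  ∪ pre   = {have(k3), key_at(k3,bay), open(d_dock_bay)} ∪ {have(k1), locked(d_office_kitchen)}
          = {have(k1), have(k3), key_at(k3,bay), locked(d_office_kitchen), open(d_dock_bay)}

== RESULT ==
["have(k1)", "have(k3)", "key_at(k3,bay)", "locked(d_office_kitchen)", "open(d_dock_bay)"]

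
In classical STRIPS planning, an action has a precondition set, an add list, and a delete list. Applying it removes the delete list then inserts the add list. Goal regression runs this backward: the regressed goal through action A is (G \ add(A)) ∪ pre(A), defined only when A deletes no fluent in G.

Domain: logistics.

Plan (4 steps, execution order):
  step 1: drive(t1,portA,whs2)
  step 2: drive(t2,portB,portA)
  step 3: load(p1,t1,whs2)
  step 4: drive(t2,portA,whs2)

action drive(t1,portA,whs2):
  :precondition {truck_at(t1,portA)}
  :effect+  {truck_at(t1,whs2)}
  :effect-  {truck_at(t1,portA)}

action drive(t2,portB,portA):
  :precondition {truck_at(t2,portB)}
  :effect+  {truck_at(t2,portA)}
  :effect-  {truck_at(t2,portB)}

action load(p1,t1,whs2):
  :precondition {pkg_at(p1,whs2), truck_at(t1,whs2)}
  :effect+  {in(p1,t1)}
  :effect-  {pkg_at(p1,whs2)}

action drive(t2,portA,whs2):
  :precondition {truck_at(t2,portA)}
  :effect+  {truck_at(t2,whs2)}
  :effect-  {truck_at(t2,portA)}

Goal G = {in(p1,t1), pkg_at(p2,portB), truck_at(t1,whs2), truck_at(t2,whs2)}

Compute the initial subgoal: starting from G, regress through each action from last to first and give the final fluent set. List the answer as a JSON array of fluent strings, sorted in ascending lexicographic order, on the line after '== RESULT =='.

Regress step by step:
  through step 4 (drive(t2,portA,whs2)): drop {truck_at(t2,whs2)}, keep {in(p1,t1), pkg_at(p2,portB), truck_at(t1,whs2)}, require {truck_at(t2,portA)}
    → {in(p1,t1), pkg_at(p2,portB), truck_at(t1,whs2), truck_at(t2,portA)}
  through step 3 (load(p1,t1,whs2)): drop {in(p1,t1)}, keep {pkg_at(p2,portB), truck_at(t1,whs2), truck_at(t2,portA)}, require {pkg_at(p1,whs2), truck_at(t1,whs2)}
    → {pkg_at(p1,whs2), pkg_at(p2,portB), truck_at(t1,whs2), truck_at(t2,portA)}
  through step 2 (drive(t2,portB,portA)): drop {truck_at(t2,portA)}, keep {pkg_at(p1,whs2), pkg_at(p2,portB), truck_at(t1,whs2)}, require {truck_at(t2,portB)}
    → {pkg_at(p1,whs2), pkg_at(p2,portB), truck_at(t1,whs2), truck_at(t2,portB)}
  through step 1 (drive(t1,portA,whs2)): drop {truck_at(t1,whs2)}, keep {pkg_at(p1,whs2), pkg_at(p2,portB), truck_at(t2,portB)}, require {truck_at(t1,portA)}
    → {pkg_at(p1,whs2), pkg_at(p2,portB), truck_at(t1,portA), truck_at(t2,portB)}

== RESULT ==
["pkg_at(p1,whs2)", "pkg_at(p2,portB)", "truck_at(t1,portA)", "truck_at(t2,portB)"]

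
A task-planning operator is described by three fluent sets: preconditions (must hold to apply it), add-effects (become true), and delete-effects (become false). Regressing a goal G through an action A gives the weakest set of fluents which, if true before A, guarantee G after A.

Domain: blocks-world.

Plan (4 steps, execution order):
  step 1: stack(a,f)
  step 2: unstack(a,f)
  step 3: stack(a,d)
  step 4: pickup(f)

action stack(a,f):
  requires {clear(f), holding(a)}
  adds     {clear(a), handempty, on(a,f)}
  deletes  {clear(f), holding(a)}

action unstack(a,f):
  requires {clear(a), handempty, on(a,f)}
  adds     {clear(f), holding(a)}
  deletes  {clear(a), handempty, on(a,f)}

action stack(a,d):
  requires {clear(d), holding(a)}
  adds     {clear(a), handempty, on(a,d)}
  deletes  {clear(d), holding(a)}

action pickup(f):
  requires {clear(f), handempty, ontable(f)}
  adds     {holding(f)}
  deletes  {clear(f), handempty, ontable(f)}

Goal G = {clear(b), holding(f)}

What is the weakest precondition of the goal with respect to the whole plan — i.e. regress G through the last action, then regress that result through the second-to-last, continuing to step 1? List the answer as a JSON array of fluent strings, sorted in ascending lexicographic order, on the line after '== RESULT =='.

Work backward from the goal:
  through step 4 (pickup(f)): drop {holding(f)}, keep {clear(b)}, require {clear(f), handempty, ontable(f)}
    → {clear(b), clear(f), handempty, ontable(f)}
  through step 3 (stack(a,d)): drop {handempty}, keep {clear(b), clear(f), ontable(f)}, require {clear(d), holding(a)}
    → {clear(b), clear(d), clear(f), holding(a), ontable(f)}
  through step 2 (unstack(a,f)): drop {clear(f), holding(a)}, keep {clear(b), clear(d), ontable(f)}, require {clear(a), handempty, on(a,f)}
    → {clear(a), clear(b), clear(d), handempty, on(a,f), ontable(f)}
  through step 1 (stack(a,f)): drop {clear(a), handempty, on(a,f)}, keep {clear(b), clear(d), ontable(f)}, require {clear(f), holding(a)}
    → {clear(b), clear(d), clear(f), holding(a), ontable(f)}

== RESULT ==
["clear(b)", "clear(d)", "clear(f)", "holding(a)", "ontable(f)"]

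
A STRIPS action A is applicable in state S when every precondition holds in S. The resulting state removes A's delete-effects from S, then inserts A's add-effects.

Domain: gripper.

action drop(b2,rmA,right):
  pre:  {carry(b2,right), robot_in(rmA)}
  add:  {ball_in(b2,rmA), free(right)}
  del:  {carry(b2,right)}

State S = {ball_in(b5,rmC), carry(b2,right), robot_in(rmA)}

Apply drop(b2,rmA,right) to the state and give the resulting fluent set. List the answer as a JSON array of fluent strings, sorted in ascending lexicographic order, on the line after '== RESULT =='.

Progress:
  pre ⊆ S: {carry(b2,right), robot_in(rmA)} ⊆ S  — applicable
  S \ del = {ball_in(b5,rmC), robot_in(rmA)}
  ∪ add   = {ball_in(b2,rmA), ball_in(b5,rmC), free(right), robot_in(rmA)}

== RESULT ==
["ball_in(b2,rmA)", "ball_in(b5,rmC)", "free(right)", "robot_in(rmA)"]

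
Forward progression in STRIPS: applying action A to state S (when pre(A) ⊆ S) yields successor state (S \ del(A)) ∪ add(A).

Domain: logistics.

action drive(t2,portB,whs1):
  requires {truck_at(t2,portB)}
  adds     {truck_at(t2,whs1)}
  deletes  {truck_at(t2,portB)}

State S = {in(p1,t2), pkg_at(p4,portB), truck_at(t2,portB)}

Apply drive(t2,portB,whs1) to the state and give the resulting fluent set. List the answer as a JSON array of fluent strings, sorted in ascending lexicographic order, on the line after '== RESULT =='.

Progress:
  pre ⊆ S: {truck_at(t2,portB)} ⊆ S  — applicable
  S \ del = {in(p1,t2), pkg_at(p4,portB)}
  ∪ add   = {in(p1,t2), pkg_at(p4,portB), truck_at(t2,whs1)}

== RESULT ==
["in(p1,t2)", "pkg_at(p4,portB)", "truck_at(t2,whs1)"]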